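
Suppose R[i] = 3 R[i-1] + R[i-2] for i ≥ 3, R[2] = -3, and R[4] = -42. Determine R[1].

-4

Let R[1] = y.
R[3] = -9 + y
R[4] = -30 + 3y
So -30 + 3y = -42, giving y = -4.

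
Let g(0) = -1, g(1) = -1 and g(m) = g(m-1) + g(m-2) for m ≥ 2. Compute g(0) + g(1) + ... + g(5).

-20

g(2) = (-1) + (-1) = -2
g(3) = (-2) + (-1) = -3
g(4) = (-3) + (-2) = -5
g(5) = (-5) + (-3) = -8
Sum = (-1) + (-1) + (-2) + (-3) + (-5) + (-8) = -20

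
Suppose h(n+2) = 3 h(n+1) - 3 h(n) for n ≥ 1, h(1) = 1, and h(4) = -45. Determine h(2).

-6

Let h(2) = y.
h(3) = -3 + 3y
h(4) = -9 + 6y
So -9 + 6y = -45, giving y = -6.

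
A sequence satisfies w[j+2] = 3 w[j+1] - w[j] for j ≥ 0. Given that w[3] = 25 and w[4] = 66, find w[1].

2

Rearranging, w[j-2] = -(w[j] - 3 w[j-1]).
w[2] = -(66 - 3·25) = 9
w[1] = -(25 - 3·9) = 2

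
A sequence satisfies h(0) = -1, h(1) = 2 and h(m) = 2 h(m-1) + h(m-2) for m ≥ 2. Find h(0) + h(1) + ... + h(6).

188

h(2) = 2*2 + (-1) = 3
h(3) = 2*3 + 2 = 8
h(4) = 2*8 + 3 = 19
h(5) = 2*19 + 8 = 46
h(6) = 2*46 + 19 = 111
Sum = (-1) + 2 + 3 + 8 + 19 + 46 + 111 = 188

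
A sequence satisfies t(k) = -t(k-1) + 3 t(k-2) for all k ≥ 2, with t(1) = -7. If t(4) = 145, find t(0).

8

Let t(0) = w.
t(2) = 7 + 3w
t(3) = -28 - 3w
t(4) = 49 + 12w
So 49 + 12w = 145, giving w = 8.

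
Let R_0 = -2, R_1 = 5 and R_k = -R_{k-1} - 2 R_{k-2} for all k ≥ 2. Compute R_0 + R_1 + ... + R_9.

R_2 = -5 - 2*(-2) = -1
R_3 = -(-1) - 2*5 = -9
R_4 = -(-9) - 2*(-1) = 11
R_5 = -11 - 2*(-9) = 7
R_6 = -7 - 2*11 = -29
R_7 = -(-29) - 2*7 = 15
R_8 = -15 - 2*(-29) = 43
R_9 = -43 - 2*15 = -73
Sum = (-2) + 5 + (-1) + (-9) + 11 + 7 + (-29) + 15 + 43 + (-73) = -33

-33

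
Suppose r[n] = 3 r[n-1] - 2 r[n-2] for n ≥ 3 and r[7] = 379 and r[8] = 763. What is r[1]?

Rearranging, r[n-2] = (r[n] - 3 r[n-1]) / -2.
r[6] = (763 - 3·379) / -2 = -374/-2 = 187
r[5] = (379 - 3·187) / -2 = -182/-2 = 91
r[4] = (187 - 3·91) / -2 = -86/-2 = 43
r[3] = (91 - 3·43) / -2 = -38/-2 = 19
r[2] = (43 - 3·19) / -2 = -14/-2 = 7
r[1] = (19 - 3·7) / -2 = -2/-2 = 1

1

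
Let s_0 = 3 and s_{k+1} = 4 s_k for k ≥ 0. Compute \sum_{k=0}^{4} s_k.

s_1 = 4·3 = 12
s_2 = 4·12 = 48
s_3 = 4·48 = 192
s_4 = 4·192 = 768
Sum = 3 + 12 + 48 + 192 + 768 = 1023

1023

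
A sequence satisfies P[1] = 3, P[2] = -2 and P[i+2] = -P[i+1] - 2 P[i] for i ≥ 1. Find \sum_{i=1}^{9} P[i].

P[3] = -(-2) - 2*3 = -4
P[4] = -(-4) - 2*(-2) = 8
P[5] = -8 - 2*(-4) = 0
P[6] = -0 - 2*8 = -16
P[7] = -(-16) - 2*0 = 16
P[8] = -16 - 2*(-16) = 16
P[9] = -16 - 2*16 = -48
Sum = 3 + (-2) + (-4) + 8 + 0 + (-16) + 16 + 16 + (-48) = -27

-27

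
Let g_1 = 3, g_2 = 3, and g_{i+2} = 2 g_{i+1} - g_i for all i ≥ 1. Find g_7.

3

g_3 = 2*3 - 3 = 3
g_4 = 2*3 - 3 = 3
g_5 = 2*3 - 3 = 3
g_6 = 2*3 - 3 = 3
g_7 = 2*3 - 3 = 3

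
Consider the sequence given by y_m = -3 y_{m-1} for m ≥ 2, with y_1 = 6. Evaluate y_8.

-13122

y_2 = -3·6 = -18
y_3 = -3·(-18) = 54
y_4 = -3·54 = -162
y_5 = -3·(-162) = 486
y_6 = -3·486 = -1458
y_7 = -3·(-1458) = 4374
y_8 = -3·4374 = -13122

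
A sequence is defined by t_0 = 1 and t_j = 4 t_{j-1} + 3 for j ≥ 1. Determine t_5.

2047

t_1 = 4*1 + 3 = 7
t_2 = 4*7 + 3 = 31
t_3 = 4*31 + 3 = 127
t_4 = 4*127 + 3 = 511
t_5 = 4*511 + 3 = 2047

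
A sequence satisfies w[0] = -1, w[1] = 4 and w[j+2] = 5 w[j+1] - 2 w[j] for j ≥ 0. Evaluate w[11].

19153422

w[2] = 5(4) - 2(-1) = 22
w[3] = 5(22) - 2(4) = 102
w[4] = 5(102) - 2(22) = 466
w[5] = 5(466) - 2(102) = 2126
w[6] = 5(2126) - 2(466) = 9698
w[7] = 5(9698) - 2(2126) = 44238
w[8] = 5(44238) - 2(9698) = 201794
w[9] = 5(201794) - 2(44238) = 920494
w[10] = 5(920494) - 2(201794) = 4198882
w[11] = 5(4198882) - 2(920494) = 19153422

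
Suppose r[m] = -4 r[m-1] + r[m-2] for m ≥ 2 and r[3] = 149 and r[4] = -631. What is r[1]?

Rearranging, r[m-2] = r[m] + 4 r[m-1].
r[2] = -631 + 4(149) = -35
r[1] = 149 + 4(-35) = 9

9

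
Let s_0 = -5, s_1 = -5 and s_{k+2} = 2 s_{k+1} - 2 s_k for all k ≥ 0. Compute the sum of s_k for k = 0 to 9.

-160

s_2 = 2·(-5) - 2·(-5) = 0
s_3 = 2·0 - 2·(-5) = 10
s_4 = 2·10 - 2·0 = 20
s_5 = 2·20 - 2·10 = 20
s_6 = 2·20 - 2·20 = 0
s_7 = 2·0 - 2·20 = -40
s_8 = 2·(-40) - 2·0 = -80
s_9 = 2·(-80) - 2·(-40) = -80
Sum = (-5) + (-5) + 0 + 10 + 20 + 20 + 0 + (-40) + (-80) + (-80) = -160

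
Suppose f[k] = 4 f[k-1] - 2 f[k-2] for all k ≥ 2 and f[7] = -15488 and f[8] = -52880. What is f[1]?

Rearranging, f[k-2] = (f[k] - 4 f[k-1]) / -2.
f[6] = (-52880 - 4(-15488)) / -2 = 9072/-2 = -4536
f[5] = (-15488 - 4(-4536)) / -2 = 2656/-2 = -1328
f[4] = (-4536 - 4(-1328)) / -2 = 776/-2 = -388
f[3] = (-1328 - 4(-388)) / -2 = 224/-2 = -112
f[2] = (-388 - 4(-112)) / -2 = 60/-2 = -30
f[1] = (-112 - 4(-30)) / -2 = 8/-2 = -4

-4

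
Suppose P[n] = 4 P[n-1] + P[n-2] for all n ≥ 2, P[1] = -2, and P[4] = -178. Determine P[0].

-2

Let P[0] = x.
P[2] = -8 + x
P[3] = -34 + 4x
P[4] = -144 + 17x
So -144 + 17x = -178, giving x = -2.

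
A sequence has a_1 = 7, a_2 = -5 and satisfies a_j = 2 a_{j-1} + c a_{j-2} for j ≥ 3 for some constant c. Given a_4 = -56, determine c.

a_3 = -10 + 7c
a_4 = -20 + 9c
So -20 + 9c = -56, giving c = -4.

-4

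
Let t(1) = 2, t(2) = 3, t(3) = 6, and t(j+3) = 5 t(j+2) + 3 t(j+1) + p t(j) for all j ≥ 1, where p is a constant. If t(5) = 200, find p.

t(4) = 39 + 2p
t(5) = 213 + 13p
So 213 + 13p = 200, giving p = -1.

-1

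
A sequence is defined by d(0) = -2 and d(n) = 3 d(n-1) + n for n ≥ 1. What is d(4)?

d(1) = 3·(-2) + 1 = -5
d(2) = 3·(-5) + 2 = -13
d(3) = 3·(-13) + 3 = -36
d(4) = 3·(-36) + 4 = -104

-104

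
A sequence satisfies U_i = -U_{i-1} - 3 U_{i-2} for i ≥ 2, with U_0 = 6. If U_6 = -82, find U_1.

4

Let U_1 = x.
U_2 = -18 - x
U_3 = 18 - 2x
U_4 = 36 + 5x
U_5 = -90 + x
U_6 = -18 - 16x
So -18 - 16x = -82, giving x = 4.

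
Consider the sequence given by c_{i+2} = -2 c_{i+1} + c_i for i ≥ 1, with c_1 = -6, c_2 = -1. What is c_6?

43

c_3 = -2(-1) + (-6) = -4
c_4 = -2(-4) + (-1) = 7
c_5 = -2(7) + (-4) = -18
c_6 = -2(-18) + 7 = 43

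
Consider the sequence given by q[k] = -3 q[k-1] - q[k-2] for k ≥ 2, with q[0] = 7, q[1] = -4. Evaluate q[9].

-3427

q[2] = -3·(-4) - 7 = 5
q[3] = -3·5 - (-4) = -11
q[4] = -3·(-11) - 5 = 28
q[5] = -3·28 - (-11) = -73
q[6] = -3·(-73) - 28 = 191
q[7] = -3·191 - (-73) = -500
q[8] = -3·(-500) - 191 = 1309
q[9] = -3·1309 - (-500) = -3427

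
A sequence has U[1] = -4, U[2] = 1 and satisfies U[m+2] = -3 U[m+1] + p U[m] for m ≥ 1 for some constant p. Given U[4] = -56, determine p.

-5

U[3] = -3 - 4p
U[4] = 9 + 13p
So 9 + 13p = -56, giving p = -5.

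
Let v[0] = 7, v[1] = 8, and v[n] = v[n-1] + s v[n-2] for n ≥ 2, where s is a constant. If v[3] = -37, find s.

v[2] = 8 + 7s
v[3] = 8 + 15s
So 8 + 15s = -37, giving s = -3.

-3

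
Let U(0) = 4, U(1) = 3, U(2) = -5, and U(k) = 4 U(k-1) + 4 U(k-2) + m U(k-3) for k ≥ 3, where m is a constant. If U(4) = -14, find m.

U(3) = -8 + 4m
U(4) = -52 + 19m
So -52 + 19m = -14, giving m = 2.

2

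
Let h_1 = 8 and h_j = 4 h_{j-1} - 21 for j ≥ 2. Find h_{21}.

1099511627783

The fixed point is -21/(1 - 4) = 7, so h_j - 7 = 4(h_{j-1} - 7).
Hence h_j = 1·4^{j-1} + 7.
h_{21} = 1·4^{20} + 7 = 1·1099511627776 + 7 = 1099511627783.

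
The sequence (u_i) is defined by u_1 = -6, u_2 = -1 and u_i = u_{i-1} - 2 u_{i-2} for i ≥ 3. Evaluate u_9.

87

u_3 = (-1) - 2(-6) = 11
u_4 = 11 - 2(-1) = 13
u_5 = 13 - 2(11) = -9
u_6 = (-9) - 2(13) = -35
u_7 = (-35) - 2(-9) = -17
u_8 = (-17) - 2(-35) = 53
u_9 = 53 - 2(-17) = 87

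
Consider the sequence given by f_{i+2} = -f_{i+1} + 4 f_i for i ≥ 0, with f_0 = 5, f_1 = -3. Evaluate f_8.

4943

f_2 = -(-3) + 4·5 = 23
f_3 = -23 + 4·(-3) = -35
f_4 = -(-35) + 4·23 = 127
f_5 = -127 + 4·(-35) = -267
f_6 = -(-267) + 4·127 = 775
f_7 = -775 + 4·(-267) = -1843
f_8 = -(-1843) + 4·775 = 4943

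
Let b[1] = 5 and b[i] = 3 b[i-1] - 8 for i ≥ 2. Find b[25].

The fixed point is -8/(1 - 3) = 4, so b[i] - 4 = 3(b[i-1] - 4).
Hence b[i] = 1·3^{i-1} + 4.
b[25] = 1·3^{24} + 4 = 1·282429536481 + 4 = 282429536485.

282429536485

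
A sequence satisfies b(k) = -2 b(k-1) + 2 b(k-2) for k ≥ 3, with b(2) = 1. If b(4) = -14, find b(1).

Let b(1) = z.
b(3) = -2 + 2z
b(4) = 6 - 4z
So 6 - 4z = -14, giving z = 5.

5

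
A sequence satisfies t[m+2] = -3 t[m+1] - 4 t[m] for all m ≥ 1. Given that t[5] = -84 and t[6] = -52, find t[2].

8

Rearranging, t[m-2] = (t[m] + 3 t[m-1]) / -4.
t[4] = (-52 + 3·(-84)) / -4 = -304/-4 = 76
t[3] = (-84 + 3·76) / -4 = 144/-4 = -36
t[2] = (76 + 3·(-36)) / -4 = -32/-4 = 8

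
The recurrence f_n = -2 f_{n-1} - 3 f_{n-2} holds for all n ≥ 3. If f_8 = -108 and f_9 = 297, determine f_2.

Rearranging, f_{n-2} = (f_n + 2 f_{n-1}) / -3.
f_7 = (297 + 2·(-108)) / -3 = 81/-3 = -27
f_6 = (-108 + 2·(-27)) / -3 = -162/-3 = 54
f_5 = (-27 + 2·54) / -3 = 81/-3 = -27
f_4 = (54 + 2·(-27)) / -3 = 0/-3 = 0
f_3 = (-27 + 2·0) / -3 = -27/-3 = 9
f_2 = (0 + 2·9) / -3 = 18/-3 = -6

-6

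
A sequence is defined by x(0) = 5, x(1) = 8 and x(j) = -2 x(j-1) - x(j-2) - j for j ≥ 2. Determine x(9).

x(2) = -2·8 - 5 - 2 = -23
x(3) = -2·(-23) - 8 - 3 = 35
x(4) = -2·35 - (-23) - 4 = -51
x(5) = -2·(-51) - 35 - 5 = 62
x(6) = -2·62 - (-51) - 6 = -79
x(7) = -2·(-79) - 62 - 7 = 89
x(8) = -2·89 - (-79) - 8 = -107
x(9) = -2·(-107) - 89 - 9 = 116

116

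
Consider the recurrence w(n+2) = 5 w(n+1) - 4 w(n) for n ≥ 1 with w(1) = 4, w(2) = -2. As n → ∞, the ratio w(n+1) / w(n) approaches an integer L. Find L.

The characteristic equation is r^2 - 5r + 4 = 0, which factors as (r - 4)(r - 1) = 0.
So the roots are 4 and 1. Since |4| > |1| and the coefficient of 4^n is non-zero, the ratio tends to 4.

4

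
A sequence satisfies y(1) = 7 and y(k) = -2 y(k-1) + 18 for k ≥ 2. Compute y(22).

-2097146

The fixed point is 18/(1 + 2) = 6, so y(k) - 6 = -2(y(k-1) - 6).
Hence y(k) = 1·(-2)^{k-1} + 6.
y(22) = 1·(-2)^{21} + 6 = 1·-2097152 + 6 = -2097146.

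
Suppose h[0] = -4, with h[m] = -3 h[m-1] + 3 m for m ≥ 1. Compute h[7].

9984

h[1] = -3·(-4) + 3 = 15
h[2] = -3·15 + 6 = -39
h[3] = -3·(-39) + 9 = 126
h[4] = -3·126 + 12 = -366
h[5] = -3·(-366) + 15 = 1113
h[6] = -3·1113 + 18 = -3321
h[7] = -3·(-3321) + 21 = 9984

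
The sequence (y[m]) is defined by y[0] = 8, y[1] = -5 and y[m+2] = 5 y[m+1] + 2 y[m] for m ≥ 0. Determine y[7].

-45455

y[2] = 5·(-5) + 2·8 = -9
y[3] = 5·(-9) + 2·(-5) = -55
y[4] = 5·(-55) + 2·(-9) = -293
y[5] = 5·(-293) + 2·(-55) = -1575
y[6] = 5·(-1575) + 2·(-293) = -8461
y[7] = 5·(-8461) + 2·(-1575) = -45455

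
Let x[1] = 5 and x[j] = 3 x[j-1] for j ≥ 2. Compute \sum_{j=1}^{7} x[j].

5465

x[2] = 3(5) = 15
x[3] = 3(15) = 45
x[4] = 3(45) = 135
x[5] = 3(135) = 405
x[6] = 3(405) = 1215
x[7] = 3(1215) = 3645
Sum = 5 + 15 + 45 + 135 + 405 + 1215 + 3645 = 5465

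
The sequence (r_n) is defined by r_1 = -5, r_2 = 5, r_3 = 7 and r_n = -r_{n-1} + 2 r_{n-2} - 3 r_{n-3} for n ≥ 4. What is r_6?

r_4 = -7 + 2*5 - 3*(-5) = 18
r_5 = -18 + 2*7 - 3*5 = -19
r_6 = -(-19) + 2*18 - 3*7 = 34

34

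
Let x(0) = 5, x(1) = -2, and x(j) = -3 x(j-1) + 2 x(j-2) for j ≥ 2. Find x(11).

x(2) = -3·(-2) + 2·5 = 16
x(3) = -3·16 + 2·(-2) = -52
x(4) = -3·(-52) + 2·16 = 188
x(5) = -3·188 + 2·(-52) = -668
x(6) = -3·(-668) + 2·188 = 2380
x(7) = -3·2380 + 2·(-668) = -8476
x(8) = -3·(-8476) + 2·2380 = 30188
x(9) = -3·30188 + 2·(-8476) = -107516
x(10) = -3·(-107516) + 2·30188 = 382924
x(11) = -3·382924 + 2·(-107516) = -1363804

-1363804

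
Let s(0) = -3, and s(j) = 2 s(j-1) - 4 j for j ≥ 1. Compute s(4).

s(1) = 2*(-3) - 4 = -10
s(2) = 2*(-10) - 8 = -28
s(3) = 2*(-28) - 12 = -68
s(4) = 2*(-68) - 16 = -152

-152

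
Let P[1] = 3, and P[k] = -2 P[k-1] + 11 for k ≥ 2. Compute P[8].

89

P[2] = -2(3) + 11 = 5
P[3] = -2(5) + 11 = 1
P[4] = -2(1) + 11 = 9
P[5] = -2(9) + 11 = -7
P[6] = -2(-7) + 11 = 25
P[7] = -2(25) + 11 = -39
P[8] = -2(-39) + 11 = 89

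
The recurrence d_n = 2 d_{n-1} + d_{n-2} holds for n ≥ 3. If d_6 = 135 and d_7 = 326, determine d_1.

4

Rearranging, d_{n-2} = d_n - 2 d_{n-1}.
d_5 = 326 - 2(135) = 56
d_4 = 135 - 2(56) = 23
d_3 = 56 - 2(23) = 10
d_2 = 23 - 2(10) = 3
d_1 = 10 - 2(3) = 4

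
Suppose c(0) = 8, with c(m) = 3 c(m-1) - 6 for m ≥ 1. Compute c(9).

c(1) = 3·8 - 6 = 18
c(2) = 3·18 - 6 = 48
c(3) = 3·48 - 6 = 138
c(4) = 3·138 - 6 = 408
c(5) = 3·408 - 6 = 1218
c(6) = 3·1218 - 6 = 3648
c(7) = 3·3648 - 6 = 10938
c(8) = 3·10938 - 6 = 32808
c(9) = 3·32808 - 6 = 98418

98418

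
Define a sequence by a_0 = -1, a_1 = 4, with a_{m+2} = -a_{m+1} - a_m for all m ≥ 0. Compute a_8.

-3

a_2 = -4 - (-1) = -3
a_3 = -(-3) - 4 = -1
a_4 = -(-1) - (-3) = 4
a_5 = -4 - (-1) = -3
a_6 = -(-3) - 4 = -1
a_7 = -(-1) - (-3) = 4
a_8 = -4 - (-1) = -3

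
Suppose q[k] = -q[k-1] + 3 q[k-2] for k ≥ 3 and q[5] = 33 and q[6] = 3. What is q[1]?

8

Rearranging, q[k-2] = (q[k] + q[k-1]) / 3.
q[4] = (3 + 33) / 3 = 36/3 = 12
q[3] = (33 + 12) / 3 = 45/3 = 15
q[2] = (12 + 15) / 3 = 27/3 = 9
q[1] = (15 + 9) / 3 = 24/3 = 8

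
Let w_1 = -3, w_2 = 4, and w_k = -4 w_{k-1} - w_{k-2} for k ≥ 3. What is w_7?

w_3 = -4(4) - (-3) = -13
w_4 = -4(-13) - 4 = 48
w_5 = -4(48) - (-13) = -179
w_6 = -4(-179) - 48 = 668
w_7 = -4(668) - (-179) = -2493

-2493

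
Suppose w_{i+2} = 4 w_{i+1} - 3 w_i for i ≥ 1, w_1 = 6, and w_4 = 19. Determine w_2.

7

Let w_2 = y.
w_3 = -18 + 4y
w_4 = -72 + 13y
So -72 + 13y = 19, giving y = 7.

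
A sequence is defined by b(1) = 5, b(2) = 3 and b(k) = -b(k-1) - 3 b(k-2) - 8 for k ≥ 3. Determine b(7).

-95

b(3) = -3 - 3·5 - 8 = -26
b(4) = -(-26) - 3·3 - 8 = 9
b(5) = -9 - 3·(-26) - 8 = 61
b(6) = -61 - 3·9 - 8 = -96
b(7) = -(-96) - 3·61 - 8 = -95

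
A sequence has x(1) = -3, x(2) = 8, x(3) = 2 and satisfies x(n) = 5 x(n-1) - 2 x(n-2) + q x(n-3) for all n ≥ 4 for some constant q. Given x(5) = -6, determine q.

-4

x(4) = -6 - 3q
x(5) = -34 - 7q
So -34 - 7q = -6, giving q = -4.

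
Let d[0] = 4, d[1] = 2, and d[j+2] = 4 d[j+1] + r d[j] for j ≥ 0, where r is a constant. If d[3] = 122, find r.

5

d[2] = 8 + 4r
d[3] = 32 + 18r
So 32 + 18r = 122, giving r = 5.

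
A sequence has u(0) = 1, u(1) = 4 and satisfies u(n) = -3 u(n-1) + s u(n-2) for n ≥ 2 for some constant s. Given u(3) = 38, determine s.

u(2) = -12 + s
u(3) = 36 + s
So 36 + s = 38, giving s = 2.

2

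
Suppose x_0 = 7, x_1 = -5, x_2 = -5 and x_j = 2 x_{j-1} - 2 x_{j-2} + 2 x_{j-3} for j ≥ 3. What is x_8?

x_3 = 2(-5) - 2(-5) + 2(7) = 14
x_4 = 2(14) - 2(-5) + 2(-5) = 28
x_5 = 2(28) - 2(14) + 2(-5) = 18
x_6 = 2(18) - 2(28) + 2(14) = 8
x_7 = 2(8) - 2(18) + 2(28) = 36
x_8 = 2(36) - 2(8) + 2(18) = 92

92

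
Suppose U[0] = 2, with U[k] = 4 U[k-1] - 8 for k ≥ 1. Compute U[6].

U[1] = 4(2) - 8 = 0
U[2] = 4(0) - 8 = -8
U[3] = 4(-8) - 8 = -40
U[4] = 4(-40) - 8 = -168
U[5] = 4(-168) - 8 = -680
U[6] = 4(-680) - 8 = -2728

-2728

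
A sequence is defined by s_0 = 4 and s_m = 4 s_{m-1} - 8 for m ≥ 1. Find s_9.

349528

s_1 = 4*4 - 8 = 8
s_2 = 4*8 - 8 = 24
s_3 = 4*24 - 8 = 88
s_4 = 4*88 - 8 = 344
s_5 = 4*344 - 8 = 1368
s_6 = 4*1368 - 8 = 5464
s_7 = 4*5464 - 8 = 21848
s_8 = 4*21848 - 8 = 87384
s_9 = 4*87384 - 8 = 349528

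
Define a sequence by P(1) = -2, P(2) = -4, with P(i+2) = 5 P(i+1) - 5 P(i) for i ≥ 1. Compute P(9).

-16250

P(3) = 5*(-4) - 5*(-2) = -10
P(4) = 5*(-10) - 5*(-4) = -30
P(5) = 5*(-30) - 5*(-10) = -100
P(6) = 5*(-100) - 5*(-30) = -350
P(7) = 5*(-350) - 5*(-100) = -1250
P(8) = 5*(-1250) - 5*(-350) = -4500
P(9) = 5*(-4500) - 5*(-1250) = -16250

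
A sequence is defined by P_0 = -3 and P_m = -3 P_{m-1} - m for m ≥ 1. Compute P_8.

-18455

P_1 = -3·(-3) - 1 = 8
P_2 = -3·8 - 2 = -26
P_3 = -3·(-26) - 3 = 75
P_4 = -3·75 - 4 = -229
P_5 = -3·(-229) - 5 = 682
P_6 = -3·682 - 6 = -2052
P_7 = -3·(-2052) - 7 = 6149
P_8 = -3·6149 - 8 = -18455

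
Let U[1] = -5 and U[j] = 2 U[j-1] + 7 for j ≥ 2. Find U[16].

65529

The fixed point is 7/(1 - 2) = -7, so U[j] + 7 = 2(U[j-1] + 7).
Hence U[j] = 2·2^{j-1} - 7.
U[16] = 2·2^{15} - 7 = 2·32768 - 7 = 65529.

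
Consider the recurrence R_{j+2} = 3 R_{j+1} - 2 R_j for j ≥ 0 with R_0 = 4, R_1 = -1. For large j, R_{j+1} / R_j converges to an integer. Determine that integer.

The characteristic equation is r^2 - 3r + 2 = 0, which factors as (r - 2)(r - 1) = 0.
So the roots are 2 and 1. Since |2| > |1| and the coefficient of 2^j is non-zero, the ratio tends to 2.

2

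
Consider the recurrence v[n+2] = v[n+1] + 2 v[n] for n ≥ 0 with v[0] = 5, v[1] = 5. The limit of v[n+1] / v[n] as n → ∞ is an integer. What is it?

2

The characteristic equation is r^2 - r - 2 = 0, which factors as (r - 2)(r + 1) = 0.
So the roots are 2 and -1. Since |2| > |-1| and the coefficient of 2^n is non-zero, the ratio tends to 2.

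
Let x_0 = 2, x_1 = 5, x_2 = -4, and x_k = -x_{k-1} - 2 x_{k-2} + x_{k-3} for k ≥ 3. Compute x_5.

-13

x_3 = -(-4) - 2(5) + 2 = -4
x_4 = -(-4) - 2(-4) + 5 = 17
x_5 = -17 - 2(-4) + (-4) = -13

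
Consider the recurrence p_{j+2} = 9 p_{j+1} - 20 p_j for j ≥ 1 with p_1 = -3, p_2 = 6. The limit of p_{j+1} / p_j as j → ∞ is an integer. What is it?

The characteristic equation is r^2 - 9r + 20 = 0, which factors as (r - 5)(r - 4) = 0.
So the roots are 5 and 4. Since |5| > |4| and the coefficient of 5^j is non-zero, the ratio tends to 5.

5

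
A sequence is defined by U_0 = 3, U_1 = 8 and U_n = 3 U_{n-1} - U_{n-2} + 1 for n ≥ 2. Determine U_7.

U_2 = 3(8) - 3 + 1 = 22
U_3 = 3(22) - 8 + 1 = 59
U_4 = 3(59) - 22 + 1 = 156
U_5 = 3(156) - 59 + 1 = 410
U_6 = 3(410) - 156 + 1 = 1075
U_7 = 3(1075) - 410 + 1 = 2816

2816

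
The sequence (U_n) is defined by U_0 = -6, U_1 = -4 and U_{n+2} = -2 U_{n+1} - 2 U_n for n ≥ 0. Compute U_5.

16

U_2 = -2·(-4) - 2·(-6) = 20
U_3 = -2·20 - 2·(-4) = -32
U_4 = -2·(-32) - 2·20 = 24
U_5 = -2·24 - 2·(-32) = 16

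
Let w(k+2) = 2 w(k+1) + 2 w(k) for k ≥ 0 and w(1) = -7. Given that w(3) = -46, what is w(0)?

Let w(0) = y.
w(2) = -14 + 2y
w(3) = -42 + 4y
So -42 + 4y = -46, giving y = -1.

-1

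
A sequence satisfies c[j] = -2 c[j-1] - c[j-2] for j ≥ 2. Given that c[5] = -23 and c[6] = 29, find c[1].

1

Rearranging, c[j-2] = -(c[j] + 2 c[j-1]).
c[4] = -(29 + 2(-23)) = 17
c[3] = -(-23 + 2(17)) = -11
c[2] = -(17 + 2(-11)) = 5
c[1] = -(-11 + 2(5)) = 1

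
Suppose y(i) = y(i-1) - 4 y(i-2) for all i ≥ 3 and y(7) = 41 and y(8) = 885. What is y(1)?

-7

Rearranging, y(i-2) = (y(i) - y(i-1)) / -4.
y(6) = (885 - 41) / -4 = 844/-4 = -211
y(5) = (41 - (-211)) / -4 = 252/-4 = -63
y(4) = (-211 - (-63)) / -4 = -148/-4 = 37
y(3) = (-63 - 37) / -4 = -100/-4 = 25
y(2) = (37 - 25) / -4 = 12/-4 = -3
y(1) = (25 - (-3)) / -4 = 28/-4 = -7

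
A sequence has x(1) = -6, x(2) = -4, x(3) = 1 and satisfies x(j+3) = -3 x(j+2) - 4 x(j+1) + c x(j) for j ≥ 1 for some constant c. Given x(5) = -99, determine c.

x(4) = 13 - 6c
x(5) = -43 + 14c
So -43 + 14c = -99, giving c = -4.

-4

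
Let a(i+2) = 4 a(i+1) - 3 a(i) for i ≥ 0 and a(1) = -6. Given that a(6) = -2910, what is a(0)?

2

Let a(0) = x.
a(2) = -24 - 3x
a(3) = -78 - 12x
a(4) = -240 - 39x
a(5) = -726 - 120x
a(6) = -2184 - 363x
So -2184 - 363x = -2910, giving x = 2.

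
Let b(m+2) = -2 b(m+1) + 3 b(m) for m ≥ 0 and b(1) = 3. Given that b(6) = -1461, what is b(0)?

Let b(0) = z.
b(2) = -6 + 3z
b(3) = 21 - 6z
b(4) = -60 + 21z
b(5) = 183 - 60z
b(6) = -546 + 183z
So -546 + 183z = -1461, giving z = -5.

-5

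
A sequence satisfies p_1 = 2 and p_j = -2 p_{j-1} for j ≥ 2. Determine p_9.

512

p_2 = -2·2 = -4
p_3 = -2·(-4) = 8
p_4 = -2·8 = -16
p_5 = -2·(-16) = 32
p_6 = -2·32 = -64
p_7 = -2·(-64) = 128
p_8 = -2·128 = -256
p_9 = -2·(-256) = 512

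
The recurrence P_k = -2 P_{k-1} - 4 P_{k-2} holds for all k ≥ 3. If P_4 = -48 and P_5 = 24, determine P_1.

Rearranging, P_{k-2} = (P_k + 2 P_{k-1}) / -4.
P_3 = (24 + 2(-48)) / -4 = -72/-4 = 18
P_2 = (-48 + 2(18)) / -4 = -12/-4 = 3
P_1 = (18 + 2(3)) / -4 = 24/-4 = -6

-6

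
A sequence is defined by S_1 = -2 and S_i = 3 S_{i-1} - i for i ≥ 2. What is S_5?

S_2 = 3*(-2) - 2 = -8
S_3 = 3*(-8) - 3 = -27
S_4 = 3*(-27) - 4 = -85
S_5 = 3*(-85) - 5 = -260

-260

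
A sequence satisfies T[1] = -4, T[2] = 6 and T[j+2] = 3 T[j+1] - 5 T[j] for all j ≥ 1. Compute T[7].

T[3] = 3*6 - 5*(-4) = 38
T[4] = 3*38 - 5*6 = 84
T[5] = 3*84 - 5*38 = 62
T[6] = 3*62 - 5*84 = -234
T[7] = 3*(-234) - 5*62 = -1012

-1012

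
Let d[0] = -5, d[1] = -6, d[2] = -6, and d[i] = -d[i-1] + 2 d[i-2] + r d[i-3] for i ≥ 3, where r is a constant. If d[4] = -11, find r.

d[3] = -6 - 5r
d[4] = -6 - r
So -6 - r = -11, giving r = 5.

5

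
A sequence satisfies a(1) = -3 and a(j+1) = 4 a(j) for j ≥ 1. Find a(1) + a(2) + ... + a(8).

-65535

a(2) = 4(-3) = -12
a(3) = 4(-12) = -48
a(4) = 4(-48) = -192
a(5) = 4(-192) = -768
a(6) = 4(-768) = -3072
a(7) = 4(-3072) = -12288
a(8) = 4(-12288) = -49152
Sum = (-3) + (-12) + (-48) + (-192) + (-768) + (-3072) + (-12288) + (-49152) = -65535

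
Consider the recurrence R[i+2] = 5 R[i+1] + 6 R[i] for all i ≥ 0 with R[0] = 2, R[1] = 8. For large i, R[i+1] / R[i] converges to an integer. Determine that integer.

6

The characteristic equation is r^2 - 5r - 6 = 0, which factors as (r - 6)(r + 1) = 0.
So the roots are 6 and -1. Since |6| > |-1| and the coefficient of 6^i is non-zero, the ratio tends to 6.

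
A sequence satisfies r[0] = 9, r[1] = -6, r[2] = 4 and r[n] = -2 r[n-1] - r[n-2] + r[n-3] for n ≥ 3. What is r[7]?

49

r[3] = -2*4 - (-6) + 9 = 7
r[4] = -2*7 - 4 + (-6) = -24
r[5] = -2*(-24) - 7 + 4 = 45
r[6] = -2*45 - (-24) + 7 = -59
r[7] = -2*(-59) - 45 + (-24) = 49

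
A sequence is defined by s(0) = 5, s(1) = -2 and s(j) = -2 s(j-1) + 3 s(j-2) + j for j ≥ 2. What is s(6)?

1365

s(2) = -2·(-2) + 3·5 + 2 = 21
s(3) = -2·21 + 3·(-2) + 3 = -45
s(4) = -2·(-45) + 3·21 + 4 = 157
s(5) = -2·157 + 3·(-45) + 5 = -444
s(6) = -2·(-444) + 3·157 + 6 = 1365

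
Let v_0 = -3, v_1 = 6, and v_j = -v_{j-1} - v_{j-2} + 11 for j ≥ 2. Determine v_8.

v_2 = -6 - (-3) + 11 = 8
v_3 = -8 - 6 + 11 = -3
v_4 = -(-3) - 8 + 11 = 6
v_5 = -6 - (-3) + 11 = 8
v_6 = -8 - 6 + 11 = -3
v_7 = -(-3) - 8 + 11 = 6
v_8 = -6 - (-3) + 11 = 8

8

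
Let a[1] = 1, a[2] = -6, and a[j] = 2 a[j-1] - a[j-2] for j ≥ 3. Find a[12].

a[3] = 2(-6) - 1 = -13
a[4] = 2(-13) - (-6) = -20
a[5] = 2(-20) - (-13) = -27
a[6] = 2(-27) - (-20) = -34
a[7] = 2(-34) - (-27) = -41
a[8] = 2(-41) - (-34) = -48
a[9] = 2(-48) - (-41) = -55
a[10] = 2(-55) - (-48) = -62
a[11] = 2(-62) - (-55) = -69
a[12] = 2(-69) - (-62) = -76

-76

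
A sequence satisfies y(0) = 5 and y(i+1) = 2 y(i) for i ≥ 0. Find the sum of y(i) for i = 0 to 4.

y(1) = 2*5 = 10
y(2) = 2*10 = 20
y(3) = 2*20 = 40
y(4) = 2*40 = 80
Sum = 5 + 10 + 20 + 40 + 80 = 155

155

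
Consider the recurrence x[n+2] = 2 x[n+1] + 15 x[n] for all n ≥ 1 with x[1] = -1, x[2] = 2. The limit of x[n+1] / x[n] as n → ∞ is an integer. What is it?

The characteristic equation is r^2 - 2r - 15 = 0, which factors as (r - 5)(r + 3) = 0.
So the roots are 5 and -3. Since |5| > |-3| and the coefficient of 5^n is non-zero, the ratio tends to 5.

5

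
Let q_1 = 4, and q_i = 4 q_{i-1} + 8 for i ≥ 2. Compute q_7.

27304

q_2 = 4*4 + 8 = 24
q_3 = 4*24 + 8 = 104
q_4 = 4*104 + 8 = 424
q_5 = 4*424 + 8 = 1704
q_6 = 4*1704 + 8 = 6824
q_7 = 4*6824 + 8 = 27304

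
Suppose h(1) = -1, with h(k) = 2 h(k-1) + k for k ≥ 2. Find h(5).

h(2) = 2*(-1) + 2 = 0
h(3) = 2*0 + 3 = 3
h(4) = 2*3 + 4 = 10
h(5) = 2*10 + 5 = 25

25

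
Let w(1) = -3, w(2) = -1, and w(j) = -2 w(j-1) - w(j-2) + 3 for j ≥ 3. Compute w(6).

-23

w(3) = -2·(-1) - (-3) + 3 = 8
w(4) = -2·8 - (-1) + 3 = -12
w(5) = -2·(-12) - 8 + 3 = 19
w(6) = -2·19 - (-12) + 3 = -23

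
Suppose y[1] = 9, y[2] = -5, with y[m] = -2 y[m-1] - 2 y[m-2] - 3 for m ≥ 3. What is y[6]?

y[3] = -2*(-5) - 2*9 - 3 = -11
y[4] = -2*(-11) - 2*(-5) - 3 = 29
y[5] = -2*29 - 2*(-11) - 3 = -39
y[6] = -2*(-39) - 2*29 - 3 = 17

17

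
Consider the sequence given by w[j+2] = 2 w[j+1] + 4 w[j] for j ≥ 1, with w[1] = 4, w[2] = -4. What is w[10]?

8192

w[3] = 2·(-4) + 4·4 = 8
w[4] = 2·8 + 4·(-4) = 0
w[5] = 2·0 + 4·8 = 32
w[6] = 2·32 + 4·0 = 64
w[7] = 2·64 + 4·32 = 256
w[8] = 2·256 + 4·64 = 768
w[9] = 2·768 + 4·256 = 2560
w[10] = 2·2560 + 4·768 = 8192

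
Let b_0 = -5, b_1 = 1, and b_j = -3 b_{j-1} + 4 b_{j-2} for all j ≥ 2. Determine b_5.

b_2 = -3·1 + 4·(-5) = -23
b_3 = -3·(-23) + 4·1 = 73
b_4 = -3·73 + 4·(-23) = -311
b_5 = -3·(-311) + 4·73 = 1225

1225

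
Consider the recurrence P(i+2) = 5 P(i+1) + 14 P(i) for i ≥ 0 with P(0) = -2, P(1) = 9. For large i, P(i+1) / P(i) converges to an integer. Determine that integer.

7

The characteristic equation is r^2 - 5r - 14 = 0, which factors as (r - 7)(r + 2) = 0.
So the roots are 7 and -2. Since |7| > |-2| and the coefficient of 7^i is non-zero, the ratio tends to 7.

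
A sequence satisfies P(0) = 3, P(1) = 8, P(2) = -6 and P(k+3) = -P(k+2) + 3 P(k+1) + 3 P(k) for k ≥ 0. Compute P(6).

P(3) = -(-6) + 3·8 + 3·3 = 39
P(4) = -39 + 3·(-6) + 3·8 = -33
P(5) = -(-33) + 3·39 + 3·(-6) = 132
P(6) = -132 + 3·(-33) + 3·39 = -114

-114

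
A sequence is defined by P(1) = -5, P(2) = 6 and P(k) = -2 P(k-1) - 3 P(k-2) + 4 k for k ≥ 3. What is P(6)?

42

P(3) = -2·6 - 3·(-5) + 12 = 15
P(4) = -2·15 - 3·6 + 16 = -32
P(5) = -2·(-32) - 3·15 + 20 = 39
P(6) = -2·39 - 3·(-32) + 24 = 42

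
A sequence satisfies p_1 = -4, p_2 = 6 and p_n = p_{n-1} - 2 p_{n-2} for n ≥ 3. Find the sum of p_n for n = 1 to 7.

p_3 = 6 - 2·(-4) = 14
p_4 = 14 - 2·6 = 2
p_5 = 2 - 2·14 = -26
p_6 = (-26) - 2·2 = -30
p_7 = (-30) - 2·(-26) = 22
Sum = (-4) + 6 + 14 + 2 + (-26) + (-30) + 22 = -16

-16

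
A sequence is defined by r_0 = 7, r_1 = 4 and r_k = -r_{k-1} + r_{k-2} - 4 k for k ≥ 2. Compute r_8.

r_2 = -4 + 7 - 8 = -5
r_3 = -(-5) + 4 - 12 = -3
r_4 = -(-3) + (-5) - 16 = -18
r_5 = -(-18) + (-3) - 20 = -5
r_6 = -(-5) + (-18) - 24 = -37
r_7 = -(-37) + (-5) - 28 = 4
r_8 = -4 + (-37) - 32 = -73

-73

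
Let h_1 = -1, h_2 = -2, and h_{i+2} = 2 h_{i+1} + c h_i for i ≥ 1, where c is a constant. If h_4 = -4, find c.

-1

h_3 = -4 - c
h_4 = -8 - 4c
So -8 - 4c = -4, giving c = -1.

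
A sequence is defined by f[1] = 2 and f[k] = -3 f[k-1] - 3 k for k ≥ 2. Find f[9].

21726

f[2] = -3·2 - 6 = -12
f[3] = -3·(-12) - 9 = 27
f[4] = -3·27 - 12 = -93
f[5] = -3·(-93) - 15 = 264
f[6] = -3·264 - 18 = -810
f[7] = -3·(-810) - 21 = 2409
f[8] = -3·2409 - 24 = -7251
f[9] = -3·(-7251) - 27 = 21726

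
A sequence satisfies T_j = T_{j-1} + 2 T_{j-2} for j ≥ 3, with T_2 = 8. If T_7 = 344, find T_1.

8

Let T_1 = w.
T_3 = 8 + 2w
T_4 = 24 + 2w
T_5 = 40 + 6w
T_6 = 88 + 10w
T_7 = 168 + 22w
So 168 + 22w = 344, giving w = 8.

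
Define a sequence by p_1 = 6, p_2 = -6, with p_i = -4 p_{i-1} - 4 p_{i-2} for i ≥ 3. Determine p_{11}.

-24576

p_3 = -4(-6) - 4(6) = 0
p_4 = -4(0) - 4(-6) = 24
p_5 = -4(24) - 4(0) = -96
p_6 = -4(-96) - 4(24) = 288
p_7 = -4(288) - 4(-96) = -768
p_8 = -4(-768) - 4(288) = 1920
p_9 = -4(1920) - 4(-768) = -4608
p_{10} = -4(-4608) - 4(1920) = 10752
p_{11} = -4(10752) - 4(-4608) = -24576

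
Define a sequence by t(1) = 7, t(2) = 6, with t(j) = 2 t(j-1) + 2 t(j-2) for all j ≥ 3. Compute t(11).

t(3) = 2*6 + 2*7 = 26
t(4) = 2*26 + 2*6 = 64
t(5) = 2*64 + 2*26 = 180
t(6) = 2*180 + 2*64 = 488
t(7) = 2*488 + 2*180 = 1336
t(8) = 2*1336 + 2*488 = 3648
t(9) = 2*3648 + 2*1336 = 9968
t(10) = 2*9968 + 2*3648 = 27232
t(11) = 2*27232 + 2*9968 = 74400

74400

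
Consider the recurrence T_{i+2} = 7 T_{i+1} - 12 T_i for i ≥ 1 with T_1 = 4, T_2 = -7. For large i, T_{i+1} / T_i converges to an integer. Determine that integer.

4

The characteristic equation is r^2 - 7r + 12 = 0, which factors as (r - 4)(r - 3) = 0.
So the roots are 4 and 3. Since |4| > |3| and the coefficient of 4^i is non-zero, the ratio tends to 4.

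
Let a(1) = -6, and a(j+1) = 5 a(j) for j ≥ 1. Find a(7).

-93750

a(2) = 5·(-6) = -30
a(3) = 5·(-30) = -150
a(4) = 5·(-150) = -750
a(5) = 5·(-750) = -3750
a(6) = 5·(-3750) = -18750
a(7) = 5·(-18750) = -93750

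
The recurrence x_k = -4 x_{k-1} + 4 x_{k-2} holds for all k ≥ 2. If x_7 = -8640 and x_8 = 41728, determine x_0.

7

Rearranging, x_{k-2} = (x_k + 4 x_{k-1}) / 4.
x_6 = (41728 + 4*(-8640)) / 4 = 7168/4 = 1792
x_5 = (-8640 + 4*1792) / 4 = -1472/4 = -368
x_4 = (1792 + 4*(-368)) / 4 = 320/4 = 80
x_3 = (-368 + 4*80) / 4 = -48/4 = -12
x_2 = (80 + 4*(-12)) / 4 = 32/4 = 8
x_1 = (-12 + 4*8) / 4 = 20/4 = 5
x_0 = (8 + 4*5) / 4 = 28/4 = 7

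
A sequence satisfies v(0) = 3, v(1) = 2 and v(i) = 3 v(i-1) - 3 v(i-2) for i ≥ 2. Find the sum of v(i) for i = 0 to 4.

v(2) = 3·2 - 3·3 = -3
v(3) = 3·(-3) - 3·2 = -15
v(4) = 3·(-15) - 3·(-3) = -36
Sum = 3 + 2 + (-3) + (-15) + (-36) = -49

-49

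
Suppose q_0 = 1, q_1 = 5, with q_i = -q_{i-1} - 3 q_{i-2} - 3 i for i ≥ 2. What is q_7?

167

q_2 = -5 - 3(1) - 6 = -14
q_3 = -(-14) - 3(5) - 9 = -10
q_4 = -(-10) - 3(-14) - 12 = 40
q_5 = -40 - 3(-10) - 15 = -25
q_6 = -(-25) - 3(40) - 18 = -113
q_7 = -(-113) - 3(-25) - 21 = 167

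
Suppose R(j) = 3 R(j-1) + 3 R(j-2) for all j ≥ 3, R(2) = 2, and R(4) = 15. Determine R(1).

-1

Let R(1) = w.
R(3) = 6 + 3w
R(4) = 24 + 9w
So 24 + 9w = 15, giving w = -1.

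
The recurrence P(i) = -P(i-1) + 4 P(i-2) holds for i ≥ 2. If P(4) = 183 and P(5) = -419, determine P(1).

-7

Rearranging, P(i-2) = (P(i) + P(i-1)) / 4.
P(3) = (-419 + 183) / 4 = -236/4 = -59
P(2) = (183 + (-59)) / 4 = 124/4 = 31
P(1) = (-59 + 31) / 4 = -28/4 = -7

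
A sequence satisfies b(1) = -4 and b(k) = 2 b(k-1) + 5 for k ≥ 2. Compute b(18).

131067

The fixed point is 5/(1 - 2) = -5, so b(k) + 5 = 2(b(k-1) + 5).
Hence b(k) = 1·2^{k-1} - 5.
b(18) = 1·2^{17} - 5 = 1·131072 - 5 = 131067.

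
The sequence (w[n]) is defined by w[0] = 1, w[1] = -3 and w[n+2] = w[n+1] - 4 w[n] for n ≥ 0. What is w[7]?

-171

w[2] = (-3) - 4·1 = -7
w[3] = (-7) - 4·(-3) = 5
w[4] = 5 - 4·(-7) = 33
w[5] = 33 - 4·5 = 13
w[6] = 13 - 4·33 = -119
w[7] = (-119) - 4·13 = -171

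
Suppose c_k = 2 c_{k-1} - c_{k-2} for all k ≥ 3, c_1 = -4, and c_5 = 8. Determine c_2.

-1

Let c_2 = v.
c_3 = 4 + 2v
c_4 = 8 + 3v
c_5 = 12 + 4v
So 12 + 4v = 8, giving v = -1.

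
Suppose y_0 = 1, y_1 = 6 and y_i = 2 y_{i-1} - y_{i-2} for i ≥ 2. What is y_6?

y_2 = 2*6 - 1 = 11
y_3 = 2*11 - 6 = 16
y_4 = 2*16 - 11 = 21
y_5 = 2*21 - 16 = 26
y_6 = 2*26 - 21 = 31

31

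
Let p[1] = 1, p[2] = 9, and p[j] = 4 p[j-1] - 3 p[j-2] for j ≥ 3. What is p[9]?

26241

p[3] = 4*9 - 3*1 = 33
p[4] = 4*33 - 3*9 = 105
p[5] = 4*105 - 3*33 = 321
p[6] = 4*321 - 3*105 = 969
p[7] = 4*969 - 3*321 = 2913
p[8] = 4*2913 - 3*969 = 8745
p[9] = 4*8745 - 3*2913 = 26241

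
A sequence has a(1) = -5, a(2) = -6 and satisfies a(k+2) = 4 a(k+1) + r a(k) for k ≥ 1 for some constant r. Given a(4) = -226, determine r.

5

a(3) = -24 - 5r
a(4) = -96 - 26r
So -96 - 26r = -226, giving r = 5.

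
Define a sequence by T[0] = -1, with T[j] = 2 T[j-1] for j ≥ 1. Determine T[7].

T[1] = 2·(-1) = -2
T[2] = 2·(-2) = -4
T[3] = 2·(-4) = -8
T[4] = 2·(-8) = -16
T[5] = 2·(-16) = -32
T[6] = 2·(-32) = -64
T[7] = 2·(-64) = -128

-128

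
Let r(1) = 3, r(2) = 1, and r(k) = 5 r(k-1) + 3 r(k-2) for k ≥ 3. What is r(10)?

r(3) = 5·1 + 3·3 = 14
r(4) = 5·14 + 3·1 = 73
r(5) = 5·73 + 3·14 = 407
r(6) = 5·407 + 3·73 = 2254
r(7) = 5·2254 + 3·407 = 12491
r(8) = 5·12491 + 3·2254 = 69217
r(9) = 5·69217 + 3·12491 = 383558
r(10) = 5·383558 + 3·69217 = 2125441

2125441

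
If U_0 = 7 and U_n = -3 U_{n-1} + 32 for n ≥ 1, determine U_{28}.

The fixed point is 32/(1 + 3) = 8, so U_n - 8 = -3(U_{n-1} - 8).
Hence U_n = -1·(-3)^n + 8.
U_{28} = -1·(-3)^{28} + 8 = -1·22876792454961 + 8 = -22876792454953.

-22876792454953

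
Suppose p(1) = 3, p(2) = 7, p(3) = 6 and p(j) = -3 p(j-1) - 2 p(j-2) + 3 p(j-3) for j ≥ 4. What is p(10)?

2128

p(4) = -3*6 - 2*7 + 3*3 = -23
p(5) = -3*(-23) - 2*6 + 3*7 = 78
p(6) = -3*78 - 2*(-23) + 3*6 = -170
p(7) = -3*(-170) - 2*78 + 3*(-23) = 285
p(8) = -3*285 - 2*(-170) + 3*78 = -281
p(9) = -3*(-281) - 2*285 + 3*(-170) = -237
p(10) = -3*(-237) - 2*(-281) + 3*285 = 2128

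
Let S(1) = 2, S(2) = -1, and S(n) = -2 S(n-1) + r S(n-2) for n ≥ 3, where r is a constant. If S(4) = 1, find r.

-1

S(3) = 2 + 2r
S(4) = -4 - 5r
So -4 - 5r = 1, giving r = -1.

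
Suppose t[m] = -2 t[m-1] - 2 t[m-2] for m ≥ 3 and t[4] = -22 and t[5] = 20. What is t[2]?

Rearranging, t[m-2] = (t[m] + 2 t[m-1]) / -2.
t[3] = (20 + 2*(-22)) / -2 = -24/-2 = 12
t[2] = (-22 + 2*12) / -2 = 2/-2 = -1

-1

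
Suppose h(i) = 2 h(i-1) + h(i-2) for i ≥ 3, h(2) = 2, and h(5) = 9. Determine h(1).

Let h(1) = x.
h(3) = 4 + x
h(4) = 10 + 2x
h(5) = 24 + 5x
So 24 + 5x = 9, giving x = -3.

-3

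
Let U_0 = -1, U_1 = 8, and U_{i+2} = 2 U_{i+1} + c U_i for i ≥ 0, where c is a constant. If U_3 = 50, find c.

U_2 = 16 - c
U_3 = 32 + 6c
So 32 + 6c = 50, giving c = 3.

3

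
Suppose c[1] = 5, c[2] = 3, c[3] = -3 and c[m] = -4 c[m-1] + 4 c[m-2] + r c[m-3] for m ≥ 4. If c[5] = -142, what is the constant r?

c[4] = 24 + 5r
c[5] = -108 - 17r
So -108 - 17r = -142, giving r = 2.

2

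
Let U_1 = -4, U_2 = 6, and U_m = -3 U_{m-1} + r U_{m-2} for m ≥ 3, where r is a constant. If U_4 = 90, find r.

2

U_3 = -18 - 4r
U_4 = 54 + 18r
So 54 + 18r = 90, giving r = 2.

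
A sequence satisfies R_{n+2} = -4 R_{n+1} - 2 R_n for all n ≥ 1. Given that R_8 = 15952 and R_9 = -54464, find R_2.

6

Rearranging, R_{n-2} = (R_n + 4 R_{n-1}) / -2.
R_7 = (-54464 + 4*15952) / -2 = 9344/-2 = -4672
R_6 = (15952 + 4*(-4672)) / -2 = -2736/-2 = 1368
R_5 = (-4672 + 4*1368) / -2 = 800/-2 = -400
R_4 = (1368 + 4*(-400)) / -2 = -232/-2 = 116
R_3 = (-400 + 4*116) / -2 = 64/-2 = -32
R_2 = (116 + 4*(-32)) / -2 = -12/-2 = 6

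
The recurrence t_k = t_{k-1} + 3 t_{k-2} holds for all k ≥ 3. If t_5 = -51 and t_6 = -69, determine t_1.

-6

Rearranging, t_{k-2} = (t_k - t_{k-1}) / 3.
t_4 = (-69 - (-51)) / 3 = -18/3 = -6
t_3 = (-51 - (-6)) / 3 = -45/3 = -15
t_2 = (-6 - (-15)) / 3 = 9/3 = 3
t_1 = (-15 - 3) / 3 = -18/3 = -6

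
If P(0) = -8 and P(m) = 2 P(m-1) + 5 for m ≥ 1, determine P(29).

The fixed point is 5/(1 - 2) = -5, so P(m) + 5 = 2(P(m-1) + 5).
Hence P(m) = -3·2^m - 5.
P(29) = -3·2^{29} - 5 = -3·536870912 - 5 = -1610612741.

-1610612741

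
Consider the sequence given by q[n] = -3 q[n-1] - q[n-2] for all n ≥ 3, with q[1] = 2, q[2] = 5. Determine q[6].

q[3] = -3(5) - 2 = -17
q[4] = -3(-17) - 5 = 46
q[5] = -3(46) - (-17) = -121
q[6] = -3(-121) - 46 = 317

317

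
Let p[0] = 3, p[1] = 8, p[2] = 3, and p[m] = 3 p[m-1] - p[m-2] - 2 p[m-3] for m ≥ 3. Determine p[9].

p[3] = 3(3) - 8 - 2(3) = -5
p[4] = 3(-5) - 3 - 2(8) = -34
p[5] = 3(-34) - (-5) - 2(3) = -103
p[6] = 3(-103) - (-34) - 2(-5) = -265
p[7] = 3(-265) - (-103) - 2(-34) = -624
p[8] = 3(-624) - (-265) - 2(-103) = -1401
p[9] = 3(-1401) - (-624) - 2(-265) = -3049

-3049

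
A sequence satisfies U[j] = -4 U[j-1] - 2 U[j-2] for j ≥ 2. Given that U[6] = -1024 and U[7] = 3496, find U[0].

-2

Rearranging, U[j-2] = (U[j] + 4 U[j-1]) / -2.
U[5] = (3496 + 4(-1024)) / -2 = -600/-2 = 300
U[4] = (-1024 + 4(300)) / -2 = 176/-2 = -88
U[3] = (300 + 4(-88)) / -2 = -52/-2 = 26
U[2] = (-88 + 4(26)) / -2 = 16/-2 = -8
U[1] = (26 + 4(-8)) / -2 = -6/-2 = 3
U[0] = (-8 + 4(3)) / -2 = 4/-2 = -2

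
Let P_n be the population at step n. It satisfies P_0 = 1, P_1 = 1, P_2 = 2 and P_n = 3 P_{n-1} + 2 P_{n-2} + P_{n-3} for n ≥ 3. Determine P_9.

20092

P_3 = 3(2) + 2(1) + 1 = 9
P_4 = 3(9) + 2(2) + 1 = 32
P_5 = 3(32) + 2(9) + 2 = 116
P_6 = 3(116) + 2(32) + 9 = 421
P_7 = 3(421) + 2(116) + 32 = 1527
P_8 = 3(1527) + 2(421) + 116 = 5539
P_9 = 3(5539) + 2(1527) + 421 = 20092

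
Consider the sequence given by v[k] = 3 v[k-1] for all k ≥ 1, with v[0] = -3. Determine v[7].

-6561

v[1] = 3(-3) = -9
v[2] = 3(-9) = -27
v[3] = 3(-27) = -81
v[4] = 3(-81) = -243
v[5] = 3(-243) = -729
v[6] = 3(-729) = -2187
v[7] = 3(-2187) = -6561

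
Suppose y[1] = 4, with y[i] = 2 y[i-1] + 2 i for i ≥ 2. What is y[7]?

622

y[2] = 2·4 + 4 = 12
y[3] = 2·12 + 6 = 30
y[4] = 2·30 + 8 = 68
y[5] = 2·68 + 10 = 146
y[6] = 2·146 + 12 = 304
y[7] = 2·304 + 14 = 622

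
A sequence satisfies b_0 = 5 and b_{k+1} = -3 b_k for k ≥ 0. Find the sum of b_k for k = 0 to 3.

b_1 = -3(5) = -15
b_2 = -3(-15) = 45
b_3 = -3(45) = -135
Sum = 5 + (-15) + 45 + (-135) = -100

-100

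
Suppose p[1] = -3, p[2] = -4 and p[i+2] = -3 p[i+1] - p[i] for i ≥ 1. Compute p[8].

-1940

p[3] = -3(-4) - (-3) = 15
p[4] = -3(15) - (-4) = -41
p[5] = -3(-41) - 15 = 108
p[6] = -3(108) - (-41) = -283
p[7] = -3(-283) - 108 = 741
p[8] = -3(741) - (-283) = -1940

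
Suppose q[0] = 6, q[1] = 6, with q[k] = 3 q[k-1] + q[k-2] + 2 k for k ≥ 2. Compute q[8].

q[2] = 3(6) + 6 + 4 = 28
q[3] = 3(28) + 6 + 6 = 96
q[4] = 3(96) + 28 + 8 = 324
q[5] = 3(324) + 96 + 10 = 1078
q[6] = 3(1078) + 324 + 12 = 3570
q[7] = 3(3570) + 1078 + 14 = 11802
q[8] = 3(11802) + 3570 + 16 = 38992

38992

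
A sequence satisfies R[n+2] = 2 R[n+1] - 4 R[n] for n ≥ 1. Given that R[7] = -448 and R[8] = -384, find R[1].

-7

Rearranging, R[n-2] = (R[n] - 2 R[n-1]) / -4.
R[6] = (-384 - 2(-448)) / -4 = 512/-4 = -128
R[5] = (-448 - 2(-128)) / -4 = -192/-4 = 48
R[4] = (-128 - 2(48)) / -4 = -224/-4 = 56
R[3] = (48 - 2(56)) / -4 = -64/-4 = 16
R[2] = (56 - 2(16)) / -4 = 24/-4 = -6
R[1] = (16 - 2(-6)) / -4 = 28/-4 = -7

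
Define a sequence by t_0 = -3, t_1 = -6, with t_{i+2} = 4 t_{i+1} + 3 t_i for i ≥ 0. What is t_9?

-1512150

t_2 = 4(-6) + 3(-3) = -33
t_3 = 4(-33) + 3(-6) = -150
t_4 = 4(-150) + 3(-33) = -699
t_5 = 4(-699) + 3(-150) = -3246
t_6 = 4(-3246) + 3(-699) = -15081
t_7 = 4(-15081) + 3(-3246) = -70062
t_8 = 4(-70062) + 3(-15081) = -325491
t_9 = 4(-325491) + 3(-70062) = -1512150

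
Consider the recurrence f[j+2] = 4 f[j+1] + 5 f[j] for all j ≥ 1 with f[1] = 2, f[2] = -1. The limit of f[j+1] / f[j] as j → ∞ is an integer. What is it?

The characteristic equation is r^2 - 4r - 5 = 0, which factors as (r - 5)(r + 1) = 0.
So the roots are 5 and -1. Since |5| > |-1| and the coefficient of 5^j is non-zero, the ratio tends to 5.

5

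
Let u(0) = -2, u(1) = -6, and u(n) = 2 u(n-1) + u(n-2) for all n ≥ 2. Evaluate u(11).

-39202

u(2) = 2(-6) + (-2) = -14
u(3) = 2(-14) + (-6) = -34
u(4) = 2(-34) + (-14) = -82
u(5) = 2(-82) + (-34) = -198
u(6) = 2(-198) + (-82) = -478
u(7) = 2(-478) + (-198) = -1154
u(8) = 2(-1154) + (-478) = -2786
u(9) = 2(-2786) + (-1154) = -6726
u(10) = 2(-6726) + (-2786) = -16238
u(11) = 2(-16238) + (-6726) = -39202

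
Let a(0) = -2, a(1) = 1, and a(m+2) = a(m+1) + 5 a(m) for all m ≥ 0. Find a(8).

a(2) = 1 + 5·(-2) = -9
a(3) = (-9) + 5·1 = -4
a(4) = (-4) + 5·(-9) = -49
a(5) = (-49) + 5·(-4) = -69
a(6) = (-69) + 5·(-49) = -314
a(7) = (-314) + 5·(-69) = -659
a(8) = (-659) + 5·(-314) = -2229

-2229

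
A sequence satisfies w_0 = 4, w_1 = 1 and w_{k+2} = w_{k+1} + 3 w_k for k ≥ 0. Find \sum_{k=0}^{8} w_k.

w_2 = 1 + 3*4 = 13
w_3 = 13 + 3*1 = 16
w_4 = 16 + 3*13 = 55
w_5 = 55 + 3*16 = 103
w_6 = 103 + 3*55 = 268
w_7 = 268 + 3*103 = 577
w_8 = 577 + 3*268 = 1381
Sum = 4 + 1 + 13 + 16 + 55 + 103 + 268 + 577 + 1381 = 2418

2418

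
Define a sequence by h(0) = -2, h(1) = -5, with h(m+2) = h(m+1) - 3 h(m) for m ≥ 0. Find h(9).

h(2) = (-5) - 3(-2) = 1
h(3) = 1 - 3(-5) = 16
h(4) = 16 - 3(1) = 13
h(5) = 13 - 3(16) = -35
h(6) = (-35) - 3(13) = -74
h(7) = (-74) - 3(-35) = 31
h(8) = 31 - 3(-74) = 253
h(9) = 253 - 3(31) = 160

160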